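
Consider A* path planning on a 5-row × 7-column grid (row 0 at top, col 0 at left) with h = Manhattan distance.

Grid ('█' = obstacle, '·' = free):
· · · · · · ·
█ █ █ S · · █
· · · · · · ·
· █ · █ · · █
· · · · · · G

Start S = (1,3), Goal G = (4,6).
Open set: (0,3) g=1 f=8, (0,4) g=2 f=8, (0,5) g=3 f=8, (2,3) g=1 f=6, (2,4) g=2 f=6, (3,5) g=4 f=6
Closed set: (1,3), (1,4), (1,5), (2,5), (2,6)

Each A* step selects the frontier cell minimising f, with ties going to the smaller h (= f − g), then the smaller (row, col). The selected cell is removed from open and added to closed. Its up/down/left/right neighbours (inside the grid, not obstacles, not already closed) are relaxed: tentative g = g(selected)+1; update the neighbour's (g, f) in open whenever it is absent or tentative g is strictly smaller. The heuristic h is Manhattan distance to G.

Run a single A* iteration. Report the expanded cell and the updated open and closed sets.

step 1: expand (3,5) (f=6, h=2) → closed; open now [(0,3) g=1 f=8, (0,4) g=2 f=8, (0,5) g=3 f=8, (2,3) g=1 f=6, (2,4) g=2 f=6, (3,4) g=5 f=8, (4,5) g=5 f=6]

expanded=(3,5); open=[(0,3) g=1 f=8, (0,4) g=2 f=8, (0,5) g=3 f=8, (2,3) g=1 f=6, (2,4) g=2 f=6, (3,4) g=5 f=8, (4,5) g=5 f=6]; closed=[(1,3), (1,4), (1,5), (2,5), (2,6), (3,5)]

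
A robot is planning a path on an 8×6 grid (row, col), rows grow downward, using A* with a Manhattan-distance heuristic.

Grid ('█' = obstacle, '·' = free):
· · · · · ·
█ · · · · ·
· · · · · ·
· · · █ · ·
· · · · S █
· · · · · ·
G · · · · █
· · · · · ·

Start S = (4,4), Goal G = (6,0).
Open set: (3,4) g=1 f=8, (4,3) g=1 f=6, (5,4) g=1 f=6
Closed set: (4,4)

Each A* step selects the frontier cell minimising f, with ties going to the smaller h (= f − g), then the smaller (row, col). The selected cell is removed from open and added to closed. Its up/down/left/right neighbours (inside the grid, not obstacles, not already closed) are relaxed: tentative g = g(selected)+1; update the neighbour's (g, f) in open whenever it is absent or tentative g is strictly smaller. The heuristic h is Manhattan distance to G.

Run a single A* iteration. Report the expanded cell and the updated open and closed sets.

step 1: expand (4,3) (f=6, h=5) → closed; open now [(3,4) g=1 f=8, (4,2) g=2 f=6, (5,3) g=2 f=6, (5,4) g=1 f=6]

expanded=(4,3); open=[(3,4) g=1 f=8, (4,2) g=2 f=6, (5,3) g=2 f=6, (5,4) g=1 f=6]; closed=[(4,3), (4,4)]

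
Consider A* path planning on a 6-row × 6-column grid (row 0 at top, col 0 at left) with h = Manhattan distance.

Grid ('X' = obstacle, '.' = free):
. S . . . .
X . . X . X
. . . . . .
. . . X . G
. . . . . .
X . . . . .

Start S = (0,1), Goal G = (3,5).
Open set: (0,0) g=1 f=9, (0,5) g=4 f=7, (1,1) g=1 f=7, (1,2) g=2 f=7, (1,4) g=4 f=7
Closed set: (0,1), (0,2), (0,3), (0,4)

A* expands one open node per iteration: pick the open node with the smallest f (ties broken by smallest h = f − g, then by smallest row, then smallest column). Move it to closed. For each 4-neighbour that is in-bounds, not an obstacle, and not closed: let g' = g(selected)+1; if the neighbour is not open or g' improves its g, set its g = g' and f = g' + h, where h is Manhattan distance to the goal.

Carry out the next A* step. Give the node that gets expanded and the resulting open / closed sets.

expanded=(0,5); open=[(0,0) g=1 f=9, (1,1) g=1 f=7, (1,2) g=2 f=7, (1,4) g=4 f=7]; closed=[(0,1), (0,2), (0,3), (0,4), (0,5)]

step 1: expand (0,5) (f=7, h=3) → closed; open now [(0,0) g=1 f=9, (1,1) g=1 f=7, (1,2) g=2 f=7, (1,4) g=4 f=7]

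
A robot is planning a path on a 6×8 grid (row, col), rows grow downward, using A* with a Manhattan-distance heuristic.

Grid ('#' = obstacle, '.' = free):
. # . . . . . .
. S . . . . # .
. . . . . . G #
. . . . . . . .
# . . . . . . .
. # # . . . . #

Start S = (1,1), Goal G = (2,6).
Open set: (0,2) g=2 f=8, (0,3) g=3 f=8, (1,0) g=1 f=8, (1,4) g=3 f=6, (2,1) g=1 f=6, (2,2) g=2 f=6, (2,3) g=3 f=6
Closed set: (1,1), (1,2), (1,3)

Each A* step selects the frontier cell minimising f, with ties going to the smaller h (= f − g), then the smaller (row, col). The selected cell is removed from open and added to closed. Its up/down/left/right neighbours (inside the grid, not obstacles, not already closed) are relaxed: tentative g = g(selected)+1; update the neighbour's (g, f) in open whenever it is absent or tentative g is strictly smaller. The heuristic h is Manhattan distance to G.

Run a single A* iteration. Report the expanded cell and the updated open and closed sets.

step 1: expand (1,4) (f=6, h=3) → closed; open now [(0,2) g=2 f=8, (0,3) g=3 f=8, (0,4) g=4 f=8, (1,0) g=1 f=8, (1,5) g=4 f=6, (2,1) g=1 f=6, (2,2) g=2 f=6, (2,3) g=3 f=6, (2,4) g=4 f=6]

expanded=(1,4); open=[(0,2) g=2 f=8, (0,3) g=3 f=8, (0,4) g=4 f=8, (1,0) g=1 f=8, (1,5) g=4 f=6, (2,1) g=1 f=6, (2,2) g=2 f=6, (2,3) g=3 f=6, (2,4) g=4 f=6]; closed=[(1,1), (1,2), (1,3), (1,4)]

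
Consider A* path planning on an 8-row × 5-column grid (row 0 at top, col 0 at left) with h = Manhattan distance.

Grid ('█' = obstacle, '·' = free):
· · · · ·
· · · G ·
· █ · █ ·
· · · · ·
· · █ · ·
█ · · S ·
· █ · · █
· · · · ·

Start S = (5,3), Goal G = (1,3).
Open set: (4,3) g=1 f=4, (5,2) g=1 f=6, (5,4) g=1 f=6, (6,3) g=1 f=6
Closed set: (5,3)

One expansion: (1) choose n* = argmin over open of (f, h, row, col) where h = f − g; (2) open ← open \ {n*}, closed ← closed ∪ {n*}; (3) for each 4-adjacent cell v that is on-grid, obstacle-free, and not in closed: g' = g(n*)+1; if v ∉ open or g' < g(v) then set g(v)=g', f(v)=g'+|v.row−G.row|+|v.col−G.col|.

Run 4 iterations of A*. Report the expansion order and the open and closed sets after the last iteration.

step 1: expand (4,3) (f=4, h=3) → closed; open now [(3,3) g=2 f=4, (4,4) g=2 f=6, (5,2) g=1 f=6, (5,4) g=1 f=6, (6,3) g=1 f=6]
step 2: expand (3,3) (f=4, h=2) → closed; open now [(3,2) g=3 f=6, (3,4) g=3 f=6, (4,4) g=2 f=6, (5,2) g=1 f=6, (5,4) g=1 f=6, (6,3) g=1 f=6]
step 3: expand (3,2) (f=6, h=3) → closed; open now [(2,2) g=4 f=6, (3,1) g=4 f=8, (3,4) g=3 f=6, (4,4) g=2 f=6, (5,2) g=1 f=6, (5,4) g=1 f=6, (6,3) g=1 f=6]
step 4: expand (2,2) (f=6, h=2) → closed; open now [(1,2) g=5 f=6, (3,1) g=4 f=8, (3,4) g=3 f=6, (4,4) g=2 f=6, (5,2) g=1 f=6, (5,4) g=1 f=6, (6,3) g=1 f=6]

order=[(4,3) → (3,3) → (3,2) → (2,2)]; open=[(1,2) g=5 f=6, (3,1) g=4 f=8, (3,4) g=3 f=6, (4,4) g=2 f=6, (5,2) g=1 f=6, (5,4) g=1 f=6, (6,3) g=1 f=6]; closed=[(2,2), (3,2), (3,3), (4,3), (5,3)]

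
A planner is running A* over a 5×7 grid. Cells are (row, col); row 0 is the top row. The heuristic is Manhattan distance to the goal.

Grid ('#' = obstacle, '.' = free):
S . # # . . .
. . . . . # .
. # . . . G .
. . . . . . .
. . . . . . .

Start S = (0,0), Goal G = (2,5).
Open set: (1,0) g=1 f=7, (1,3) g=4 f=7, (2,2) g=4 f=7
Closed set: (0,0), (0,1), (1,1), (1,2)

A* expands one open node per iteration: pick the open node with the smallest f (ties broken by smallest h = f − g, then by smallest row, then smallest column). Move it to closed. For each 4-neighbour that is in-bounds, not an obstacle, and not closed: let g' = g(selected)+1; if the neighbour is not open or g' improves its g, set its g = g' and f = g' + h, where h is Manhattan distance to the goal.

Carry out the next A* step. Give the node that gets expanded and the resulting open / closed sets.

step 1: expand (1,3) (f=7, h=3) → closed; open now [(1,0) g=1 f=7, (1,4) g=5 f=7, (2,2) g=4 f=7, (2,3) g=5 f=7]

expanded=(1,3); open=[(1,0) g=1 f=7, (1,4) g=5 f=7, (2,2) g=4 f=7, (2,3) g=5 f=7]; closed=[(0,0), (0,1), (1,1), (1,2), (1,3)]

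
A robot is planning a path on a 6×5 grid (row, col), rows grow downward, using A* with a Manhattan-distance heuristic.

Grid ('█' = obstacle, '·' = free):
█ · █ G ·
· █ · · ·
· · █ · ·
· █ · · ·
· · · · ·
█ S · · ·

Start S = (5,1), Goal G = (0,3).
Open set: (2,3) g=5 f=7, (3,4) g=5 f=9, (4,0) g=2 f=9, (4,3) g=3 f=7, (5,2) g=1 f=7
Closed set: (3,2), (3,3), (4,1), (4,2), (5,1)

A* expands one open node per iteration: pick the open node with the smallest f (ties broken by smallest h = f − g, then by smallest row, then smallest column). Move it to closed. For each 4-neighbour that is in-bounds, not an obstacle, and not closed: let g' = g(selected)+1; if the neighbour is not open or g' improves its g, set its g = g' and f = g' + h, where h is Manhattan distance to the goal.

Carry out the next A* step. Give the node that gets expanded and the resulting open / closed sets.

expanded=(2,3); open=[(1,3) g=6 f=7, (2,4) g=6 f=9, (3,4) g=5 f=9, (4,0) g=2 f=9, (4,3) g=3 f=7, (5,2) g=1 f=7]; closed=[(2,3), (3,2), (3,3), (4,1), (4,2), (5,1)]

step 1: expand (2,3) (f=7, h=2) → closed; open now [(1,3) g=6 f=7, (2,4) g=6 f=9, (3,4) g=5 f=9, (4,0) g=2 f=9, (4,3) g=3 f=7, (5,2) g=1 f=7]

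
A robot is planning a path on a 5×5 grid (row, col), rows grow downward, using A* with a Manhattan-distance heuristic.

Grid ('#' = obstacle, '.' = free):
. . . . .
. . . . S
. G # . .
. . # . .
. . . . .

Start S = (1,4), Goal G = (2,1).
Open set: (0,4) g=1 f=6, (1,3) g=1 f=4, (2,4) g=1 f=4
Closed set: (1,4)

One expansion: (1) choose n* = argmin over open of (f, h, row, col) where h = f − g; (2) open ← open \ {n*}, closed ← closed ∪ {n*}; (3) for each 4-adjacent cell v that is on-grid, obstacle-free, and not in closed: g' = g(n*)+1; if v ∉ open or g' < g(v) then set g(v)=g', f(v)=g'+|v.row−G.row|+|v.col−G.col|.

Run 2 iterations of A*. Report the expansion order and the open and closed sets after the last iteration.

step 1: expand (1,3) (f=4, h=3) → closed; open now [(0,3) g=2 f=6, (0,4) g=1 f=6, (1,2) g=2 f=4, (2,3) g=2 f=4, (2,4) g=1 f=4]
step 2: expand (1,2) (f=4, h=2) → closed; open now [(0,2) g=3 f=6, (0,3) g=2 f=6, (0,4) g=1 f=6, (1,1) g=3 f=4, (2,3) g=2 f=4, (2,4) g=1 f=4]

order=[(1,3) → (1,2)]; open=[(0,2) g=3 f=6, (0,3) g=2 f=6, (0,4) g=1 f=6, (1,1) g=3 f=4, (2,3) g=2 f=4, (2,4) g=1 f=4]; closed=[(1,2), (1,3), (1,4)]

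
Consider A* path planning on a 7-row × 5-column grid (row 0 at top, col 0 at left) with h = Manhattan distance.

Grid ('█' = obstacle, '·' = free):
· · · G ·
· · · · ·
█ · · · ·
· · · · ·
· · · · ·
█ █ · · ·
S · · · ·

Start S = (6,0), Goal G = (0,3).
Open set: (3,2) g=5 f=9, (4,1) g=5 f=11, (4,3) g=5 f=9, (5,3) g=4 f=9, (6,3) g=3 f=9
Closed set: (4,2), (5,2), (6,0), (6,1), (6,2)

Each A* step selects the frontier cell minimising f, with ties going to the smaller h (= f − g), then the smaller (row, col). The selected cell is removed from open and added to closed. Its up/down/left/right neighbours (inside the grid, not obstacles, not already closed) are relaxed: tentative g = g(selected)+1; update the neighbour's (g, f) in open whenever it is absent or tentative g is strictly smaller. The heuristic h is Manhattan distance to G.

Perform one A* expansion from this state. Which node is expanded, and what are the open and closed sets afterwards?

expanded=(3,2); open=[(2,2) g=6 f=9, (3,1) g=6 f=11, (3,3) g=6 f=9, (4,1) g=5 f=11, (4,3) g=5 f=9, (5,3) g=4 f=9, (6,3) g=3 f=9]; closed=[(3,2), (4,2), (5,2), (6,0), (6,1), (6,2)]

step 1: expand (3,2) (f=9, h=4) → closed; open now [(2,2) g=6 f=9, (3,1) g=6 f=11, (3,3) g=6 f=9, (4,1) g=5 f=11, (4,3) g=5 f=9, (5,3) g=4 f=9, (6,3) g=3 f=9]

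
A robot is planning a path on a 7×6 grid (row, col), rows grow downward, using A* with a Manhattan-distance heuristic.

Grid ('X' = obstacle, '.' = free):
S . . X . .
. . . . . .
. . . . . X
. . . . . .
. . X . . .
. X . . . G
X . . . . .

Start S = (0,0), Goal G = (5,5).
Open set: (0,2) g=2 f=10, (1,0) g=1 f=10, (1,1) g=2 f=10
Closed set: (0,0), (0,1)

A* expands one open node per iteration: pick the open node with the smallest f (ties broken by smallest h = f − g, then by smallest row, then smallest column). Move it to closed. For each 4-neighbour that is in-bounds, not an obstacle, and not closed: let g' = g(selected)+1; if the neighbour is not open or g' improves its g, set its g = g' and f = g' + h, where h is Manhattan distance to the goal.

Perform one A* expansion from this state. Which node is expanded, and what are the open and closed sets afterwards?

expanded=(0,2); open=[(1,0) g=1 f=10, (1,1) g=2 f=10, (1,2) g=3 f=10]; closed=[(0,0), (0,1), (0,2)]

step 1: expand (0,2) (f=10, h=8) → closed; open now [(1,0) g=1 f=10, (1,1) g=2 f=10, (1,2) g=3 f=10]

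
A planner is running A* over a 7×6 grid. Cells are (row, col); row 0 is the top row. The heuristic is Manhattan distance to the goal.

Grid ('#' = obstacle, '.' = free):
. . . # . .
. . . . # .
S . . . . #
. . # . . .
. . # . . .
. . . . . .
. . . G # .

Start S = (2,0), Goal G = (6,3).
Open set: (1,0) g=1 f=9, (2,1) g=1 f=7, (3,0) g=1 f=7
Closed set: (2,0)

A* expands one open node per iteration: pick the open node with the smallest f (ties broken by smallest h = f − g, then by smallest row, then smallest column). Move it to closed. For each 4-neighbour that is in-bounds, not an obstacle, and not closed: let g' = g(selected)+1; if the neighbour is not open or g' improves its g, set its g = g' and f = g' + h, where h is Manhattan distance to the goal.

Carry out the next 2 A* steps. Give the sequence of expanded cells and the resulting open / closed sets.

step 1: expand (2,1) (f=7, h=6) → closed; open now [(1,0) g=1 f=9, (1,1) g=2 f=9, (2,2) g=2 f=7, (3,0) g=1 f=7, (3,1) g=2 f=7]
step 2: expand (2,2) (f=7, h=5) → closed; open now [(1,0) g=1 f=9, (1,1) g=2 f=9, (1,2) g=3 f=9, (2,3) g=3 f=7, (3,0) g=1 f=7, (3,1) g=2 f=7]

order=[(2,1) → (2,2)]; open=[(1,0) g=1 f=9, (1,1) g=2 f=9, (1,2) g=3 f=9, (2,3) g=3 f=7, (3,0) g=1 f=7, (3,1) g=2 f=7]; closed=[(2,0), (2,1), (2,2)]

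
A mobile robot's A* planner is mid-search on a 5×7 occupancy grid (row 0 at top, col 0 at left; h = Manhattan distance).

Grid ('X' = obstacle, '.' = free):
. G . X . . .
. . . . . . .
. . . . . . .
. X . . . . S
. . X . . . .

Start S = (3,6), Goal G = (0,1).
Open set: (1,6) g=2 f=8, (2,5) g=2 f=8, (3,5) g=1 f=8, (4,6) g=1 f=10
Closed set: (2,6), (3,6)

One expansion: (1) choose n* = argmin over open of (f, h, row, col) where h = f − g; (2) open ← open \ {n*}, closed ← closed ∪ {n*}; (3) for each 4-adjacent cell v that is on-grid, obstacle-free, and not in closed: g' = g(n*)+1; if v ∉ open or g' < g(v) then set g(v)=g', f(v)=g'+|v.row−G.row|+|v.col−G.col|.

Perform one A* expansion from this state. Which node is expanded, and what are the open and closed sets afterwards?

expanded=(1,6); open=[(0,6) g=3 f=8, (1,5) g=3 f=8, (2,5) g=2 f=8, (3,5) g=1 f=8, (4,6) g=1 f=10]; closed=[(1,6), (2,6), (3,6)]

step 1: expand (1,6) (f=8, h=6) → closed; open now [(0,6) g=3 f=8, (1,5) g=3 f=8, (2,5) g=2 f=8, (3,5) g=1 f=8, (4,6) g=1 f=10]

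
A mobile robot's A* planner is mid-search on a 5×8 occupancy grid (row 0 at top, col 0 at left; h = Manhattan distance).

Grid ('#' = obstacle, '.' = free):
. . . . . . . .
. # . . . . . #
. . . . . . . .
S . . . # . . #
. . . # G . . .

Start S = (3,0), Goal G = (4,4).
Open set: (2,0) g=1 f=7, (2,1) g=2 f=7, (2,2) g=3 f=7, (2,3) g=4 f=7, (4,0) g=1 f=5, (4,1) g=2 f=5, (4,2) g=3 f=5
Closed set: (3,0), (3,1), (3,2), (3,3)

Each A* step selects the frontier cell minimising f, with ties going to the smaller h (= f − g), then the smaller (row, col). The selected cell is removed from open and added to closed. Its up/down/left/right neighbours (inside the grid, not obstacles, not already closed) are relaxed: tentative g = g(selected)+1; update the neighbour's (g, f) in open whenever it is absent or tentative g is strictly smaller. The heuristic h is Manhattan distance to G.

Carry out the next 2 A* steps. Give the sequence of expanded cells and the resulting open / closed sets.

order=[(4,2) → (4,1)]; open=[(2,0) g=1 f=7, (2,1) g=2 f=7, (2,2) g=3 f=7, (2,3) g=4 f=7, (4,0) g=1 f=5]; closed=[(3,0), (3,1), (3,2), (3,3), (4,1), (4,2)]

step 1: expand (4,2) (f=5, h=2) → closed; open now [(2,0) g=1 f=7, (2,1) g=2 f=7, (2,2) g=3 f=7, (2,3) g=4 f=7, (4,0) g=1 f=5, (4,1) g=2 f=5]
step 2: expand (4,1) (f=5, h=3) → closed; open now [(2,0) g=1 f=7, (2,1) g=2 f=7, (2,2) g=3 f=7, (2,3) g=4 f=7, (4,0) g=1 f=5]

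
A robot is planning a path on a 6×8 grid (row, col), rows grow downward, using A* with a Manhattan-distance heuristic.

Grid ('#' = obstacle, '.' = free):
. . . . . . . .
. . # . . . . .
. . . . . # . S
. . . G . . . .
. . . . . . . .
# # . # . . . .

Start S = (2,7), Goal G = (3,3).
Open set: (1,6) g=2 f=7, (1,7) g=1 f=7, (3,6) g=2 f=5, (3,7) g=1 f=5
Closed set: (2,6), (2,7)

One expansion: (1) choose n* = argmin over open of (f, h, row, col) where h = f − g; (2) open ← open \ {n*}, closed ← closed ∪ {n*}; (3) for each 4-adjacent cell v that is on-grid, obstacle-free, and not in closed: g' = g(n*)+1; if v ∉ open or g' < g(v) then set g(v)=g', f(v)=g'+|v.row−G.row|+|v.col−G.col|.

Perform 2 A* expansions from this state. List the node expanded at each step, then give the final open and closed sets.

step 1: expand (3,6) (f=5, h=3) → closed; open now [(1,6) g=2 f=7, (1,7) g=1 f=7, (3,5) g=3 f=5, (3,7) g=1 f=5, (4,6) g=3 f=7]
step 2: expand (3,5) (f=5, h=2) → closed; open now [(1,6) g=2 f=7, (1,7) g=1 f=7, (3,4) g=4 f=5, (3,7) g=1 f=5, (4,5) g=4 f=7, (4,6) g=3 f=7]

order=[(3,6) → (3,5)]; open=[(1,6) g=2 f=7, (1,7) g=1 f=7, (3,4) g=4 f=5, (3,7) g=1 f=5, (4,5) g=4 f=7, (4,6) g=3 f=7]; closed=[(2,6), (2,7), (3,5), (3,6)]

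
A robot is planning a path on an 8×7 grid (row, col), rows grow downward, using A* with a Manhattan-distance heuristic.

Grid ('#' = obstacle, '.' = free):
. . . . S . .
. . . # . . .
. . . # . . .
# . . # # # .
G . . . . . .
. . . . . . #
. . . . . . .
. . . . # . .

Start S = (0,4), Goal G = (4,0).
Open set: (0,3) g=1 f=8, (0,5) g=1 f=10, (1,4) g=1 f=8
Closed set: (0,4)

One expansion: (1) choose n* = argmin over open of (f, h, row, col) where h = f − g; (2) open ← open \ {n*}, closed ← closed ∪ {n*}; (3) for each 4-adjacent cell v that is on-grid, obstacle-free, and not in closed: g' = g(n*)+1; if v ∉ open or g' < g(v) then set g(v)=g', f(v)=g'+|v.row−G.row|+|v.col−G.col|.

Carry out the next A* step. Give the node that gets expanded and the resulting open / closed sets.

step 1: expand (0,3) (f=8, h=7) → closed; open now [(0,2) g=2 f=8, (0,5) g=1 f=10, (1,4) g=1 f=8]

expanded=(0,3); open=[(0,2) g=2 f=8, (0,5) g=1 f=10, (1,4) g=1 f=8]; closed=[(0,3), (0,4)]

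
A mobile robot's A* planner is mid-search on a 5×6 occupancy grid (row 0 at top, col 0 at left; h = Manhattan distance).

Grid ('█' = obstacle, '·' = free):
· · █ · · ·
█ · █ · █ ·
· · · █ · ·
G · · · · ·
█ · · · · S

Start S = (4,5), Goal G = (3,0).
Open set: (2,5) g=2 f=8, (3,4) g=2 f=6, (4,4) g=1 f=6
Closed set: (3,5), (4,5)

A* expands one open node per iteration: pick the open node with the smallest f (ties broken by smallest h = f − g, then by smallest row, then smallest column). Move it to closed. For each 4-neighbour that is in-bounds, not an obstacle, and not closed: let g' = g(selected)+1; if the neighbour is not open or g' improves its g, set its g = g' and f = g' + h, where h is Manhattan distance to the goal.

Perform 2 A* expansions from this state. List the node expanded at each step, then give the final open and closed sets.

order=[(3,4) → (3,3)]; open=[(2,4) g=3 f=8, (2,5) g=2 f=8, (3,2) g=4 f=6, (4,3) g=4 f=8, (4,4) g=1 f=6]; closed=[(3,3), (3,4), (3,5), (4,5)]

step 1: expand (3,4) (f=6, h=4) → closed; open now [(2,4) g=3 f=8, (2,5) g=2 f=8, (3,3) g=3 f=6, (4,4) g=1 f=6]
step 2: expand (3,3) (f=6, h=3) → closed; open now [(2,4) g=3 f=8, (2,5) g=2 f=8, (3,2) g=4 f=6, (4,3) g=4 f=8, (4,4) g=1 f=6]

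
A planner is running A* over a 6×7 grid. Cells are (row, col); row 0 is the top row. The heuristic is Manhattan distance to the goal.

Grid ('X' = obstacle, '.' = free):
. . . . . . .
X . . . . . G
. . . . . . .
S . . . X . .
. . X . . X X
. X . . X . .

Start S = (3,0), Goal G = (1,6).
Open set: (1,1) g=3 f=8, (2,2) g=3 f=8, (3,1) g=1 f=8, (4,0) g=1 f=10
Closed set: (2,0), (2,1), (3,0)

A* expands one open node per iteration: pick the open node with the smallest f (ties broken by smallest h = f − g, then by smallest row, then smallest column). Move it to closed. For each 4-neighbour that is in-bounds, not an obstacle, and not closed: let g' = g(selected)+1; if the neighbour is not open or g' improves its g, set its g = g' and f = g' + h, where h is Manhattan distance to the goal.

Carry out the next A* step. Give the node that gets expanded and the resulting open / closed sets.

step 1: expand (1,1) (f=8, h=5) → closed; open now [(0,1) g=4 f=10, (1,2) g=4 f=8, (2,2) g=3 f=8, (3,1) g=1 f=8, (4,0) g=1 f=10]

expanded=(1,1); open=[(0,1) g=4 f=10, (1,2) g=4 f=8, (2,2) g=3 f=8, (3,1) g=1 f=8, (4,0) g=1 f=10]; closed=[(1,1), (2,0), (2,1), (3,0)]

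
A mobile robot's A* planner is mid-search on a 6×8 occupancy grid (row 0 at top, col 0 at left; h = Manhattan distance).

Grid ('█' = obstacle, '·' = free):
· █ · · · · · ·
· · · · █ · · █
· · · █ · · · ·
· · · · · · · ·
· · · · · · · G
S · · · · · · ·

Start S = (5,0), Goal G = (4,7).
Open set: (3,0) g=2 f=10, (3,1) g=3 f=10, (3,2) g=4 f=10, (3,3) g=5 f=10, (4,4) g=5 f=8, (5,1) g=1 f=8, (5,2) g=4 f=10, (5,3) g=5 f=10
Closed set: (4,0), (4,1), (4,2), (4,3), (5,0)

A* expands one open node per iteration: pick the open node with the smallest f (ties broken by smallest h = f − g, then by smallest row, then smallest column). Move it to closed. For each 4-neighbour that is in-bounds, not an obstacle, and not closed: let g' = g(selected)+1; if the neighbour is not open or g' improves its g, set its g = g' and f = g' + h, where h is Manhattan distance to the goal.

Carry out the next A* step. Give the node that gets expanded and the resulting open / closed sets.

expanded=(4,4); open=[(3,0) g=2 f=10, (3,1) g=3 f=10, (3,2) g=4 f=10, (3,3) g=5 f=10, (3,4) g=6 f=10, (4,5) g=6 f=8, (5,1) g=1 f=8, (5,2) g=4 f=10, (5,3) g=5 f=10, (5,4) g=6 f=10]; closed=[(4,0), (4,1), (4,2), (4,3), (4,4), (5,0)]

step 1: expand (4,4) (f=8, h=3) → closed; open now [(3,0) g=2 f=10, (3,1) g=3 f=10, (3,2) g=4 f=10, (3,3) g=5 f=10, (3,4) g=6 f=10, (4,5) g=6 f=8, (5,1) g=1 f=8, (5,2) g=4 f=10, (5,3) g=5 f=10, (5,4) g=6 f=10]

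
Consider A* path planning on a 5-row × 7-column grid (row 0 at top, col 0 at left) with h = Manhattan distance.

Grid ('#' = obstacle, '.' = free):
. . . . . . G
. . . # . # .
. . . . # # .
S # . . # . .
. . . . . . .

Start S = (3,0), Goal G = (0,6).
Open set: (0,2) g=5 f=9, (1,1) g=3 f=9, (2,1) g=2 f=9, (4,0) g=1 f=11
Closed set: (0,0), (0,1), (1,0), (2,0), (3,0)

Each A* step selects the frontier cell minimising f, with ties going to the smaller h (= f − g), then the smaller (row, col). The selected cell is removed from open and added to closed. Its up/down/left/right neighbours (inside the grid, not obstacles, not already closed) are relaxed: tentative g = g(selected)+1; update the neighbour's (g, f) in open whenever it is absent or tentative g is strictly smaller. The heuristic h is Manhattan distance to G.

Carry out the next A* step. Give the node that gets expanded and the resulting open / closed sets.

step 1: expand (0,2) (f=9, h=4) → closed; open now [(0,3) g=6 f=9, (1,1) g=3 f=9, (1,2) g=6 f=11, (2,1) g=2 f=9, (4,0) g=1 f=11]

expanded=(0,2); open=[(0,3) g=6 f=9, (1,1) g=3 f=9, (1,2) g=6 f=11, (2,1) g=2 f=9, (4,0) g=1 f=11]; closed=[(0,0), (0,1), (0,2), (1,0), (2,0), (3,0)]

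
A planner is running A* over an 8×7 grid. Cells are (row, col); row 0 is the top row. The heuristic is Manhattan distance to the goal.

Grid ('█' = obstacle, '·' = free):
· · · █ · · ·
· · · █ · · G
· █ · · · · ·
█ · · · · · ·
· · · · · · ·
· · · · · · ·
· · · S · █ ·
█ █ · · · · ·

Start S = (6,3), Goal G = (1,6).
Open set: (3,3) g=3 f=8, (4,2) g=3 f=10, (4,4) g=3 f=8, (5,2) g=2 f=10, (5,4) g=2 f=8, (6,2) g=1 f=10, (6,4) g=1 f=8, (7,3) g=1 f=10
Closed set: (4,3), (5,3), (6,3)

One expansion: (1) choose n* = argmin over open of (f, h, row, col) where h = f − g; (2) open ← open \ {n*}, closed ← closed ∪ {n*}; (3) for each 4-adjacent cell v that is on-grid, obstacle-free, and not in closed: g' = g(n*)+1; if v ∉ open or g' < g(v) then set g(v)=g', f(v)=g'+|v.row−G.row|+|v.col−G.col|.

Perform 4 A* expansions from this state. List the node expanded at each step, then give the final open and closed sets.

step 1: expand (3,3) (f=8, h=5) → closed; open now [(2,3) g=4 f=8, (3,2) g=4 f=10, (3,4) g=4 f=8, (4,2) g=3 f=10, (4,4) g=3 f=8, (5,2) g=2 f=10, (5,4) g=2 f=8, (6,2) g=1 f=10, (6,4) g=1 f=8, (7,3) g=1 f=10]
step 2: expand (2,3) (f=8, h=4) → closed; open now [(2,2) g=5 f=10, (2,4) g=5 f=8, (3,2) g=4 f=10, (3,4) g=4 f=8, (4,2) g=3 f=10, (4,4) g=3 f=8, (5,2) g=2 f=10, (5,4) g=2 f=8, (6,2) g=1 f=10, (6,4) g=1 f=8, (7,3) g=1 f=10]
step 3: expand (2,4) (f=8, h=3) → closed; open now [(1,4) g=6 f=8, (2,2) g=5 f=10, (2,5) g=6 f=8, (3,2) g=4 f=10, (3,4) g=4 f=8, (4,2) g=3 f=10, (4,4) g=3 f=8, (5,2) g=2 f=10, (5,4) g=2 f=8, (6,2) g=1 f=10, (6,4) g=1 f=8, (7,3) g=1 f=10]
step 4: expand (1,4) (f=8, h=2) → closed; open now [(0,4) g=7 f=10, (1,5) g=7 f=8, (2,2) g=5 f=10, (2,5) g=6 f=8, (3,2) g=4 f=10, (3,4) g=4 f=8, (4,2) g=3 f=10, (4,4) g=3 f=8, (5,2) g=2 f=10, (5,4) g=2 f=8, (6,2) g=1 f=10, (6,4) g=1 f=8, (7,3) g=1 f=10]

order=[(3,3) → (2,3) → (2,4) → (1,4)]; open=[(0,4) g=7 f=10, (1,5) g=7 f=8, (2,2) g=5 f=10, (2,5) g=6 f=8, (3,2) g=4 f=10, (3,4) g=4 f=8, (4,2) g=3 f=10, (4,4) g=3 f=8, (5,2) g=2 f=10, (5,4) g=2 f=8, (6,2) g=1 f=10, (6,4) g=1 f=8, (7,3) g=1 f=10]; closed=[(1,4), (2,3), (2,4), (3,3), (4,3), (5,3), (6,3)]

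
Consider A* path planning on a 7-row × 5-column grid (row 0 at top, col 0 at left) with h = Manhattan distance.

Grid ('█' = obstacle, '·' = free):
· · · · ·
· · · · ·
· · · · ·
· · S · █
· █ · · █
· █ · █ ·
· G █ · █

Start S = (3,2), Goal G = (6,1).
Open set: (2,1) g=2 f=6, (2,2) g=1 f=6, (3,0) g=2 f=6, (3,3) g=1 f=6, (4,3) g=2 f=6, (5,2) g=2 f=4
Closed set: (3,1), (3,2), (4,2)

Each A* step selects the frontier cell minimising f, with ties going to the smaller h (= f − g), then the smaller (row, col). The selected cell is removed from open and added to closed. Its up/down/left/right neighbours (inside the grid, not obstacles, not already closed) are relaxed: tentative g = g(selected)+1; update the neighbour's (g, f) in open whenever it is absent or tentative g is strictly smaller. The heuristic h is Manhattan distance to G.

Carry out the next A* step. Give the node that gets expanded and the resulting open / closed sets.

step 1: expand (5,2) (f=4, h=2) → closed; open now [(2,1) g=2 f=6, (2,2) g=1 f=6, (3,0) g=2 f=6, (3,3) g=1 f=6, (4,3) g=2 f=6]

expanded=(5,2); open=[(2,1) g=2 f=6, (2,2) g=1 f=6, (3,0) g=2 f=6, (3,3) g=1 f=6, (4,3) g=2 f=6]; closed=[(3,1), (3,2), (4,2), (5,2)]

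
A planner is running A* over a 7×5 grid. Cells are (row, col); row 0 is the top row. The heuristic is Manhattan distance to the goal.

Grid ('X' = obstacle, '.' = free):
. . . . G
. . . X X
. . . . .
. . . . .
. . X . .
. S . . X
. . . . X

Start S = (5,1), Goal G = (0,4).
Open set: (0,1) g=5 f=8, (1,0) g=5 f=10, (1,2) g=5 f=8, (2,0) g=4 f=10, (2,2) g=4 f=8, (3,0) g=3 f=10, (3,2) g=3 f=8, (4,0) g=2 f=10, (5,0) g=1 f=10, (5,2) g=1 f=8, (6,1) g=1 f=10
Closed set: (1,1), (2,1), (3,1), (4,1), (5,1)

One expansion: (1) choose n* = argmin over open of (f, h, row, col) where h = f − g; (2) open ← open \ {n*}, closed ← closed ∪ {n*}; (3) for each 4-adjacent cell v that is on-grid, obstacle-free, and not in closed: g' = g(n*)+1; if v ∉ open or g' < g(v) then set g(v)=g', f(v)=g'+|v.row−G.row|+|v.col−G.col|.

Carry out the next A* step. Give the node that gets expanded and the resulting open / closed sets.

step 1: expand (0,1) (f=8, h=3) → closed; open now [(0,0) g=6 f=10, (0,2) g=6 f=8, (1,0) g=5 f=10, (1,2) g=5 f=8, (2,0) g=4 f=10, (2,2) g=4 f=8, (3,0) g=3 f=10, (3,2) g=3 f=8, (4,0) g=2 f=10, (5,0) g=1 f=10, (5,2) g=1 f=8, (6,1) g=1 f=10]

expanded=(0,1); open=[(0,0) g=6 f=10, (0,2) g=6 f=8, (1,0) g=5 f=10, (1,2) g=5 f=8, (2,0) g=4 f=10, (2,2) g=4 f=8, (3,0) g=3 f=10, (3,2) g=3 f=8, (4,0) g=2 f=10, (5,0) g=1 f=10, (5,2) g=1 f=8, (6,1) g=1 f=10]; closed=[(0,1), (1,1), (2,1), (3,1), (4,1), (5,1)]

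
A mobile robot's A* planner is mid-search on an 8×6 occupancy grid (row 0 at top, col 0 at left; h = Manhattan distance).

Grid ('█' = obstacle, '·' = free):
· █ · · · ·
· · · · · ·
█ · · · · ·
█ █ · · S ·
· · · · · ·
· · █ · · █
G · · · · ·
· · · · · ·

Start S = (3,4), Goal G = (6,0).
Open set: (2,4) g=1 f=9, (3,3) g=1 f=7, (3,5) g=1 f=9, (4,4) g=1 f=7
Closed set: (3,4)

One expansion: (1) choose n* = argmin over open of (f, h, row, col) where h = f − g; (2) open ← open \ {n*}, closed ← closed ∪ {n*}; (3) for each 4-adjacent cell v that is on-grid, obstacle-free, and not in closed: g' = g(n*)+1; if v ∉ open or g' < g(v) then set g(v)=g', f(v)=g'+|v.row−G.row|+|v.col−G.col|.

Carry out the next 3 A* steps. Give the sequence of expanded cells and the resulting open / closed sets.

step 1: expand (3,3) (f=7, h=6) → closed; open now [(2,3) g=2 f=9, (2,4) g=1 f=9, (3,2) g=2 f=7, (3,5) g=1 f=9, (4,3) g=2 f=7, (4,4) g=1 f=7]
step 2: expand (3,2) (f=7, h=5) → closed; open now [(2,2) g=3 f=9, (2,3) g=2 f=9, (2,4) g=1 f=9, (3,5) g=1 f=9, (4,2) g=3 f=7, (4,3) g=2 f=7, (4,4) g=1 f=7]
step 3: expand (4,2) (f=7, h=4) → closed; open now [(2,2) g=3 f=9, (2,3) g=2 f=9, (2,4) g=1 f=9, (3,5) g=1 f=9, (4,1) g=4 f=7, (4,3) g=2 f=7, (4,4) g=1 f=7]

order=[(3,3) → (3,2) → (4,2)]; open=[(2,2) g=3 f=9, (2,3) g=2 f=9, (2,4) g=1 f=9, (3,5) g=1 f=9, (4,1) g=4 f=7, (4,3) g=2 f=7, (4,4) g=1 f=7]; closed=[(3,2), (3,3), (3,4), (4,2)]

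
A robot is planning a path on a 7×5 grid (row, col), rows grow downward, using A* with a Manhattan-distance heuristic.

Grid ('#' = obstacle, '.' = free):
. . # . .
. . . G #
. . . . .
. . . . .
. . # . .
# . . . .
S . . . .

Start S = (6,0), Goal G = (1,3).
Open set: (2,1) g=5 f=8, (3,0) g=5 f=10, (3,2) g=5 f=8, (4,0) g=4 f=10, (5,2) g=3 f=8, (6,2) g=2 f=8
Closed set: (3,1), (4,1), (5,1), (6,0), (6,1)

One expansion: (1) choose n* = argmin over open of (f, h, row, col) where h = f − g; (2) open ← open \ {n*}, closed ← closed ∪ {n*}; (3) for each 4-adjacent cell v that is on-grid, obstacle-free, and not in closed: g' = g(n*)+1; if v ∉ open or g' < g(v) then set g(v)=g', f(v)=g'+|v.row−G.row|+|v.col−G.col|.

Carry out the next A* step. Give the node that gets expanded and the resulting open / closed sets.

step 1: expand (2,1) (f=8, h=3) → closed; open now [(1,1) g=6 f=8, (2,0) g=6 f=10, (2,2) g=6 f=8, (3,0) g=5 f=10, (3,2) g=5 f=8, (4,0) g=4 f=10, (5,2) g=3 f=8, (6,2) g=2 f=8]

expanded=(2,1); open=[(1,1) g=6 f=8, (2,0) g=6 f=10, (2,2) g=6 f=8, (3,0) g=5 f=10, (3,2) g=5 f=8, (4,0) g=4 f=10, (5,2) g=3 f=8, (6,2) g=2 f=8]; closed=[(2,1), (3,1), (4,1), (5,1), (6,0), (6,1)]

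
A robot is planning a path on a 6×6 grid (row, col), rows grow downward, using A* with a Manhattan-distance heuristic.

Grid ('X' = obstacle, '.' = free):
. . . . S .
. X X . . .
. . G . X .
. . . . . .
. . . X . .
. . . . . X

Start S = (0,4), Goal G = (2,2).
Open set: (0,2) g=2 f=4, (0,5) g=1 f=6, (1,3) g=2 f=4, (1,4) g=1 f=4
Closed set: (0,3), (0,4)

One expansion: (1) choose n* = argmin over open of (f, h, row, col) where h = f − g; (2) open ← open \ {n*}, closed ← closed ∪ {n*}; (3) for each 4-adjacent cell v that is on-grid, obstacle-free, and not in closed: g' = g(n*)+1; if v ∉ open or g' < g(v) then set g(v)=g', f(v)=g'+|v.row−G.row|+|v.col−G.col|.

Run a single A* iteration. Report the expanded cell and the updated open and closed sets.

expanded=(0,2); open=[(0,1) g=3 f=6, (0,5) g=1 f=6, (1,3) g=2 f=4, (1,4) g=1 f=4]; closed=[(0,2), (0,3), (0,4)]

step 1: expand (0,2) (f=4, h=2) → closed; open now [(0,1) g=3 f=6, (0,5) g=1 f=6, (1,3) g=2 f=4, (1,4) g=1 f=4]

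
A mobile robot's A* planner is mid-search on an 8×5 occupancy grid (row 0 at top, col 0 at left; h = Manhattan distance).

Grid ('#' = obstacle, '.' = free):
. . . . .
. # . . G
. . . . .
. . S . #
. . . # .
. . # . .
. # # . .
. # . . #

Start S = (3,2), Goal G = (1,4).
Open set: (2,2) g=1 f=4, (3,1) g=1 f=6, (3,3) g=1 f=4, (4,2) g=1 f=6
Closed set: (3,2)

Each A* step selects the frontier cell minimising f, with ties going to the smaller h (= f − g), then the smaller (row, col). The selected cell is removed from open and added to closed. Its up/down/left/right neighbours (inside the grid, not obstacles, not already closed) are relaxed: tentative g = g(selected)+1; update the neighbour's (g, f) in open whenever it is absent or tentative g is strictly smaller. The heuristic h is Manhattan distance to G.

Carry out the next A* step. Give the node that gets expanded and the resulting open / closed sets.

expanded=(2,2); open=[(1,2) g=2 f=4, (2,1) g=2 f=6, (2,3) g=2 f=4, (3,1) g=1 f=6, (3,3) g=1 f=4, (4,2) g=1 f=6]; closed=[(2,2), (3,2)]

step 1: expand (2,2) (f=4, h=3) → closed; open now [(1,2) g=2 f=4, (2,1) g=2 f=6, (2,3) g=2 f=4, (3,1) g=1 f=6, (3,3) g=1 f=4, (4,2) g=1 f=6]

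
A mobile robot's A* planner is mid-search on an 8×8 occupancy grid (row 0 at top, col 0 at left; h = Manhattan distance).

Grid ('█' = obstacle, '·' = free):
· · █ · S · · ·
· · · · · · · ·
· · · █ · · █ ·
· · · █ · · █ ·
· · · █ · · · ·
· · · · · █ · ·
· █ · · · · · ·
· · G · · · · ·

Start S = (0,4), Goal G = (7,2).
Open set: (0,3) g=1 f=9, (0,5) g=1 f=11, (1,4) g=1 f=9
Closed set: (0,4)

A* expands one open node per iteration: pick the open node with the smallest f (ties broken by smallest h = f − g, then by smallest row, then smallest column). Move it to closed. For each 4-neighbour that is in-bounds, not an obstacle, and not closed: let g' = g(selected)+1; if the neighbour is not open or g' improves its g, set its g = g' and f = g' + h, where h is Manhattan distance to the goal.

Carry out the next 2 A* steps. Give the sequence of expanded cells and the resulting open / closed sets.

order=[(0,3) → (1,3)]; open=[(0,5) g=1 f=11, (1,2) g=3 f=9, (1,4) g=1 f=9]; closed=[(0,3), (0,4), (1,3)]

step 1: expand (0,3) (f=9, h=8) → closed; open now [(0,5) g=1 f=11, (1,3) g=2 f=9, (1,4) g=1 f=9]
step 2: expand (1,3) (f=9, h=7) → closed; open now [(0,5) g=1 f=11, (1,2) g=3 f=9, (1,4) g=1 f=9]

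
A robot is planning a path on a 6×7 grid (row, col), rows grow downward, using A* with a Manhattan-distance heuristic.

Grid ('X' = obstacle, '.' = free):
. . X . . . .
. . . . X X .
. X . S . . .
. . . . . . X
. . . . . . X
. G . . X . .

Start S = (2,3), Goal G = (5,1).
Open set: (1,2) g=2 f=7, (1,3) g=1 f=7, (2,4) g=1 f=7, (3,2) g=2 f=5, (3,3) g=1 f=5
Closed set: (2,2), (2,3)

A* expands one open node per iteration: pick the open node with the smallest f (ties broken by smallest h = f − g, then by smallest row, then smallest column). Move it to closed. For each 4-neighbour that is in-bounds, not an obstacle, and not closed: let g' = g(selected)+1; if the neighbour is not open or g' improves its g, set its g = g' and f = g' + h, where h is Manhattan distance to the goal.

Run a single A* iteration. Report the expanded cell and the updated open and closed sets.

expanded=(3,2); open=[(1,2) g=2 f=7, (1,3) g=1 f=7, (2,4) g=1 f=7, (3,1) g=3 f=5, (3,3) g=1 f=5, (4,2) g=3 f=5]; closed=[(2,2), (2,3), (3,2)]

step 1: expand (3,2) (f=5, h=3) → closed; open now [(1,2) g=2 f=7, (1,3) g=1 f=7, (2,4) g=1 f=7, (3,1) g=3 f=5, (3,3) g=1 f=5, (4,2) g=3 f=5]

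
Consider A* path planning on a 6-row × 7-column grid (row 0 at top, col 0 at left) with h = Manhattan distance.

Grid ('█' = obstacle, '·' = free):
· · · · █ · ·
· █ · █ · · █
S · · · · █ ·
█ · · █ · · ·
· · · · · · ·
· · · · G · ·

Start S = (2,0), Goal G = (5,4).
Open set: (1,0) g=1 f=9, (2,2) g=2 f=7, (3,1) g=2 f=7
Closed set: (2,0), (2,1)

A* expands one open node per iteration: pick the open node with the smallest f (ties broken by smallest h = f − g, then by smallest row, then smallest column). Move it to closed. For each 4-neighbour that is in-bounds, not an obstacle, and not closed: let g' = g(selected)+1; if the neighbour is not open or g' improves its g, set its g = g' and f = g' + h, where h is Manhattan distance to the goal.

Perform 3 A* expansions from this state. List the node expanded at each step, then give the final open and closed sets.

order=[(2,2) → (2,3) → (2,4)]; open=[(1,0) g=1 f=9, (1,2) g=3 f=9, (1,4) g=5 f=9, (3,1) g=2 f=7, (3,2) g=3 f=7, (3,4) g=5 f=7]; closed=[(2,0), (2,1), (2,2), (2,3), (2,4)]

step 1: expand (2,2) (f=7, h=5) → closed; open now [(1,0) g=1 f=9, (1,2) g=3 f=9, (2,3) g=3 f=7, (3,1) g=2 f=7, (3,2) g=3 f=7]
step 2: expand (2,3) (f=7, h=4) → closed; open now [(1,0) g=1 f=9, (1,2) g=3 f=9, (2,4) g=4 f=7, (3,1) g=2 f=7, (3,2) g=3 f=7]
step 3: expand (2,4) (f=7, h=3) → closed; open now [(1,0) g=1 f=9, (1,2) g=3 f=9, (1,4) g=5 f=9, (3,1) g=2 f=7, (3,2) g=3 f=7, (3,4) g=5 f=7]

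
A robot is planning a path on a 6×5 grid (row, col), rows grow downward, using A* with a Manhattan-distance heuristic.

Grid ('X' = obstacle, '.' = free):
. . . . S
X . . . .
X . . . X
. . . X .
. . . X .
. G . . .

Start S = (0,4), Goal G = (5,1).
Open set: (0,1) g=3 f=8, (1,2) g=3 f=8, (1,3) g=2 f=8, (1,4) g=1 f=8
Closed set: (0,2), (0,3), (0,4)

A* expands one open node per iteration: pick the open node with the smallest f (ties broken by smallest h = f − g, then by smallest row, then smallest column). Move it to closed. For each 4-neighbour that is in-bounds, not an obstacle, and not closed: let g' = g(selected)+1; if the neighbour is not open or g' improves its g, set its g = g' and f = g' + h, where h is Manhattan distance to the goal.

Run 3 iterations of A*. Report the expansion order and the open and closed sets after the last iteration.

step 1: expand (0,1) (f=8, h=5) → closed; open now [(0,0) g=4 f=10, (1,1) g=4 f=8, (1,2) g=3 f=8, (1,3) g=2 f=8, (1,4) g=1 f=8]
step 2: expand (1,1) (f=8, h=4) → closed; open now [(0,0) g=4 f=10, (1,2) g=3 f=8, (1,3) g=2 f=8, (1,4) g=1 f=8, (2,1) g=5 f=8]
step 3: expand (2,1) (f=8, h=3) → closed; open now [(0,0) g=4 f=10, (1,2) g=3 f=8, (1,3) g=2 f=8, (1,4) g=1 f=8, (2,2) g=6 f=10, (3,1) g=6 f=8]

order=[(0,1) → (1,1) → (2,1)]; open=[(0,0) g=4 f=10, (1,2) g=3 f=8, (1,3) g=2 f=8, (1,4) g=1 f=8, (2,2) g=6 f=10, (3,1) g=6 f=8]; closed=[(0,1), (0,2), (0,3), (0,4), (1,1), (2,1)]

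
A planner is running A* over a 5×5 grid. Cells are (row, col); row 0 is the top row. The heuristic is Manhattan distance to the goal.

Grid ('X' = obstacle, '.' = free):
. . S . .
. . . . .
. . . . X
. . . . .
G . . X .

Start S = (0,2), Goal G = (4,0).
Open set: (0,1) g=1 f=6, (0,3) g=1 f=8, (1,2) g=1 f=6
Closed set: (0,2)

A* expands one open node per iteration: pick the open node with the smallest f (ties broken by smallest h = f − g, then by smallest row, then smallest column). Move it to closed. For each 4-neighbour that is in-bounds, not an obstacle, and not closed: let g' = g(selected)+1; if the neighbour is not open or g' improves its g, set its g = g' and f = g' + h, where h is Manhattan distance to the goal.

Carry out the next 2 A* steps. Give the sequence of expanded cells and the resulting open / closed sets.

order=[(0,1) → (0,0)]; open=[(0,3) g=1 f=8, (1,0) g=3 f=6, (1,1) g=2 f=6, (1,2) g=1 f=6]; closed=[(0,0), (0,1), (0,2)]

step 1: expand (0,1) (f=6, h=5) → closed; open now [(0,0) g=2 f=6, (0,3) g=1 f=8, (1,1) g=2 f=6, (1,2) g=1 f=6]
step 2: expand (0,0) (f=6, h=4) → closed; open now [(0,3) g=1 f=8, (1,0) g=3 f=6, (1,1) g=2 f=6, (1,2) g=1 f=6]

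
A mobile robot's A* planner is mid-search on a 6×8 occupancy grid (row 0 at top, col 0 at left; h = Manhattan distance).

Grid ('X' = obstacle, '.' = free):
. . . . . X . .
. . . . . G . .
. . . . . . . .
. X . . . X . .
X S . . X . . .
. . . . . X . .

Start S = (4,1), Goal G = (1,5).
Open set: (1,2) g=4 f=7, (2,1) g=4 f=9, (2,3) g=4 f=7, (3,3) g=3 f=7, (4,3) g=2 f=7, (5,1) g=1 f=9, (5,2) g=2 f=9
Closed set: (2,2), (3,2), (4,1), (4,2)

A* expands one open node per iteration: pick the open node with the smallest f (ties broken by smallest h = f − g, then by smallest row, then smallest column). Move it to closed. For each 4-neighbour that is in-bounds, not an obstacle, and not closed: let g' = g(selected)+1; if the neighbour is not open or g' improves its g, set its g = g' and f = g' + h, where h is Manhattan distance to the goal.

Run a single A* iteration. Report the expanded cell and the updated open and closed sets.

expanded=(1,2); open=[(0,2) g=5 f=9, (1,1) g=5 f=9, (1,3) g=5 f=7, (2,1) g=4 f=9, (2,3) g=4 f=7, (3,3) g=3 f=7, (4,3) g=2 f=7, (5,1) g=1 f=9, (5,2) g=2 f=9]; closed=[(1,2), (2,2), (3,2), (4,1), (4,2)]

step 1: expand (1,2) (f=7, h=3) → closed; open now [(0,2) g=5 f=9, (1,1) g=5 f=9, (1,3) g=5 f=7, (2,1) g=4 f=9, (2,3) g=4 f=7, (3,3) g=3 f=7, (4,3) g=2 f=7, (5,1) g=1 f=9, (5,2) g=2 f=9]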